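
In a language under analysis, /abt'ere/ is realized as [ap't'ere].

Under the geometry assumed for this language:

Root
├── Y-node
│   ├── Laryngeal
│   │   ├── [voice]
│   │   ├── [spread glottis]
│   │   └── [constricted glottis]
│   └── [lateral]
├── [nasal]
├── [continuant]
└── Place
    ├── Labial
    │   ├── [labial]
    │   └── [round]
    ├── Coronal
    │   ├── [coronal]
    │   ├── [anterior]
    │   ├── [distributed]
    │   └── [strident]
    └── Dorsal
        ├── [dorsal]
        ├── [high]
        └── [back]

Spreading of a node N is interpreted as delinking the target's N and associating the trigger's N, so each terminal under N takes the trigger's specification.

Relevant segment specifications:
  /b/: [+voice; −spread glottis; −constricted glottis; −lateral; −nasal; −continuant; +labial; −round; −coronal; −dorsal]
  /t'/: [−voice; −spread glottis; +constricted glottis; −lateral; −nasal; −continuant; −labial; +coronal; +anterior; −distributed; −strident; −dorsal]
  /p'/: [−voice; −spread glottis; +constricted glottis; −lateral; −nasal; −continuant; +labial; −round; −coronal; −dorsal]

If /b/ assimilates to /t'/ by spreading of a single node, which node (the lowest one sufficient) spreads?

Feature comparison: [voice], [constricted glottis] differ between /b/ and [p']; the remaining terminals match.
In this geometry the lowest node dominating all of them is Laryngeal: every daughter of Laryngeal dominates only a proper subset, so no lower node suffices.
Delinking /b/'s Laryngeal and associating /t'/'s Laryngeal gives precisely the feature bundle of [p'].
[coronal], [labial] stay as in /b/ although /t'/ differs there, so no node dominating them spread; among the remaining candidates Laryngeal is the lowest that derives the output.

Laryngeal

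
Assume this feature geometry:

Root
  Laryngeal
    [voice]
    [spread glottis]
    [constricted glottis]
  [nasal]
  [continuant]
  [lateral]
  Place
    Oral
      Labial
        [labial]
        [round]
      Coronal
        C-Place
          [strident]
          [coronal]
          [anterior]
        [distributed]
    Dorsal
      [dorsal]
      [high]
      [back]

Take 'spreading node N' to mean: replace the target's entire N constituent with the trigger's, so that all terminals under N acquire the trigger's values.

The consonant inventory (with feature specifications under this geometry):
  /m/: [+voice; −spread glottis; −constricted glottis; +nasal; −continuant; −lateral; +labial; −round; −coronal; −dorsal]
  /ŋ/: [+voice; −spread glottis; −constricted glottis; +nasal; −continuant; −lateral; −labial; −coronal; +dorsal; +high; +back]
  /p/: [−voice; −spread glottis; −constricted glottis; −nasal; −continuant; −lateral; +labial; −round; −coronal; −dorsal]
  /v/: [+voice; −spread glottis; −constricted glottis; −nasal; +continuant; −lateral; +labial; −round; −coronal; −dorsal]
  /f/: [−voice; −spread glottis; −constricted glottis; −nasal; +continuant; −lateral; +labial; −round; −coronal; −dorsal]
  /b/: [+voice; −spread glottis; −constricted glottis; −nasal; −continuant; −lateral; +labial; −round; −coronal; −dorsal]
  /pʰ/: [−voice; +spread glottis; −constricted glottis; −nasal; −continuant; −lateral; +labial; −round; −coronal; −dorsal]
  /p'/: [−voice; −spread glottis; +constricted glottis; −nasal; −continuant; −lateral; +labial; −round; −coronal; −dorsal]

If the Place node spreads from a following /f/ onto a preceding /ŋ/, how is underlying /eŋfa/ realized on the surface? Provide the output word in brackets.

[emfa]

Place immediately or transitively dominates [labial], [round], [strident], [coronal], [anterior], [distributed], [dorsal], [high], [back].
After delinking /ŋ/'s Place and linking /f/'s, the affected terminals become [+labial], [−round], [−coronal], [−dorsal]; [voice], [spread glottis], [constricted glottis], … (outside Place) are retained from /ŋ/.
The resulting bundle matches /m/ in the inventory; substituting it for /ŋ/ gives [emfa].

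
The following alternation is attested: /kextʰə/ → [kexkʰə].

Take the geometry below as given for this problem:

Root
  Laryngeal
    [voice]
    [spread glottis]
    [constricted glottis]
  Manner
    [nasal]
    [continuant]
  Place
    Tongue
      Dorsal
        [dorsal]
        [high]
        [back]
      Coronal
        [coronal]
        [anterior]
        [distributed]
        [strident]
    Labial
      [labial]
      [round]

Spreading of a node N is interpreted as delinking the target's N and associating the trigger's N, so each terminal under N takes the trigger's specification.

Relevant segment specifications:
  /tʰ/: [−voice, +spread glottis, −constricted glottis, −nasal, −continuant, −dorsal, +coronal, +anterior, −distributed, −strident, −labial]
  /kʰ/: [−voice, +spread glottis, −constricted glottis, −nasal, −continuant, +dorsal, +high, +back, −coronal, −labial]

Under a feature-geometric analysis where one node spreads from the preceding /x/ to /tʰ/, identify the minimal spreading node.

The alternation /tʰ/ → [kʰ] changes [coronal], [anterior], [distributed], [strident], [dorsal], [high], [back] and nothing else.
In this geometry the lowest node dominating all of them is Tongue: every daughter of Tongue dominates only a proper subset, so no lower node suffices.
Delinking /tʰ/'s Tongue and associating /x/'s Tongue gives precisely the feature bundle of [kʰ].
Features on which the two segments disagree outside Tongue, such as [continuant], [spread glottis], are unchanged — nothing dominating them spread, and Tongue is the minimal sufficient constituent.

Tongue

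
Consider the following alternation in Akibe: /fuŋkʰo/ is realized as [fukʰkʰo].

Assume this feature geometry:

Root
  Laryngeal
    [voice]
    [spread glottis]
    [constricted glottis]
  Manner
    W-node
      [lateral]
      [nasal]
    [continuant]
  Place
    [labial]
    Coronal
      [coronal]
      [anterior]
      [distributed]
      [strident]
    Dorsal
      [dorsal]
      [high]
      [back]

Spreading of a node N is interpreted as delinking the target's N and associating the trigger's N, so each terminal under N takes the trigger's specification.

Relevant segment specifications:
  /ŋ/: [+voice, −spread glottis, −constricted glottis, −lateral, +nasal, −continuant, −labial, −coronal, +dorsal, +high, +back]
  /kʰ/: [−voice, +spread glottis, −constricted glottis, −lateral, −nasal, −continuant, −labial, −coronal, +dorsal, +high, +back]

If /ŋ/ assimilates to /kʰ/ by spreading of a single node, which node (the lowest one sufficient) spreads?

The alternation /ŋ/ → [kʰ] changes [voice], [spread glottis], [nasal] and nothing else.
The smallest constituent containing every changed terminal is Root — each of its daughters lacks at least one of the affected features.
Delinking /ŋ/'s Root and associating /kʰ/'s Root gives precisely the feature bundle of [kʰ].

Root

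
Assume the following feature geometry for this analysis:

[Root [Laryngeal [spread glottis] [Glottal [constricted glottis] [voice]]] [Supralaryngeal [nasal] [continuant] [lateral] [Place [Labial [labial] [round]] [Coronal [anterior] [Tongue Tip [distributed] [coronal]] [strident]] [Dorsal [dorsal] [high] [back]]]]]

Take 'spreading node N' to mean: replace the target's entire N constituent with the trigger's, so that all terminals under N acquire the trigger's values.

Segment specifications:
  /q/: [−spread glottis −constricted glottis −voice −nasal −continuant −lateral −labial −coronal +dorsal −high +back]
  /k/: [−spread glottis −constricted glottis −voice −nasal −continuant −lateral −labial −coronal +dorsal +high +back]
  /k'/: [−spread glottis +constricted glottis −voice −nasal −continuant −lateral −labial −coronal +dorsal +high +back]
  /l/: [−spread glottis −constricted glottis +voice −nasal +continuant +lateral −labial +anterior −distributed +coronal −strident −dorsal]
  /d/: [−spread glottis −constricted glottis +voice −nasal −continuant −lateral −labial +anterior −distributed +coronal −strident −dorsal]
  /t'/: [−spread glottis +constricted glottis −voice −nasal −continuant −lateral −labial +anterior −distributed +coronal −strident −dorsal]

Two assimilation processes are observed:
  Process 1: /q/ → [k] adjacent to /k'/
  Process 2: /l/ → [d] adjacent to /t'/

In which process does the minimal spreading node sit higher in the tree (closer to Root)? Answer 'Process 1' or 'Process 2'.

Process 1 alters [high]; the lowest dominating node is [high] (depth 4 from Root).
Process 2: the features that change are [continuant], [lateral]; the minimal node is Supralaryngeal (depth 1).
Supralaryngeal is closer to Root than [high], so Process 2 spreads the higher node.

Process 2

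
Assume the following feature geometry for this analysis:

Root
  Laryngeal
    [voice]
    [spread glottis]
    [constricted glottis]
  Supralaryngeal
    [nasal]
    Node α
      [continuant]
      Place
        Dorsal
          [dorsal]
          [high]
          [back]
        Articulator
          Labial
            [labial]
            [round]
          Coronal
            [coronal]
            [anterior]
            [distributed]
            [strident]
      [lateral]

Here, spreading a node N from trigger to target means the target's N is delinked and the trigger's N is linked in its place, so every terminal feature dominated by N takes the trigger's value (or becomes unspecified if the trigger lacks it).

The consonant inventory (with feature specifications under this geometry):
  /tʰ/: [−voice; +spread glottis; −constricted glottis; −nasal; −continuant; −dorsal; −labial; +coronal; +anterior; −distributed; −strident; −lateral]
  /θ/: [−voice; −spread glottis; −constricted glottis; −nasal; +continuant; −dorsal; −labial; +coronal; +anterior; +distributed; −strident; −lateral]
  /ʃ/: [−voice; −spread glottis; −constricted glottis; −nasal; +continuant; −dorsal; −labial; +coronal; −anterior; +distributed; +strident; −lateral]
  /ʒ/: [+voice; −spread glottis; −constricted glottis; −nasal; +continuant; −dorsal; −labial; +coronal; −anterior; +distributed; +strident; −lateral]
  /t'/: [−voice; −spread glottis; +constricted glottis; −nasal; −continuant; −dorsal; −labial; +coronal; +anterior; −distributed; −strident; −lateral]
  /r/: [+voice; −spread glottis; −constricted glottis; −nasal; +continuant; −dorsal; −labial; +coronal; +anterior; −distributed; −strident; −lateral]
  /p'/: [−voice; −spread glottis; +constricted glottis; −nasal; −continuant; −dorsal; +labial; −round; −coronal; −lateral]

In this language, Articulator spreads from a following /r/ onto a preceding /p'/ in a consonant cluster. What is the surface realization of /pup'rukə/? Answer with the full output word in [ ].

[put'rukə]

Terminals under Articulator in this geometry: [labial], [round], [coronal], [anterior], [distributed], [strident].
After delinking /p'/'s Articulator and linking /r/'s, the affected terminals become [−labial], [+coronal], [+anterior], [−distributed], [−strident]; [voice], [spread glottis], [constricted glottis], … (outside Articulator) are retained from /p'/.
This feature bundle is that of [t'], so /pup'rukə/ surfaces as [put'rukə].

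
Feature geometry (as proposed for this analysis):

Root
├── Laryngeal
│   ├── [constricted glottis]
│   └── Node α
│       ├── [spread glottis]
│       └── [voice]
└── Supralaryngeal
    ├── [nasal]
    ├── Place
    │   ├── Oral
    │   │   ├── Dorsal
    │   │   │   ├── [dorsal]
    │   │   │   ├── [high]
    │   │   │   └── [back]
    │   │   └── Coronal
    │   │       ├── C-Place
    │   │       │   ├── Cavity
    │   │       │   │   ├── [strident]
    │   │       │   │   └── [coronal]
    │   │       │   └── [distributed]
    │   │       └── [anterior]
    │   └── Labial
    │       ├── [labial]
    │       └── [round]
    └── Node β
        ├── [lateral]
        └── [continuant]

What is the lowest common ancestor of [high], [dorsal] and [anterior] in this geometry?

[high] is immediately dominated by Dorsal.
[dorsal] is immediately dominated by Dorsal.
[anterior] is immediately dominated by Coronal.
The lowest node appearing on every path is Oral; each proper daughter of Oral fails to dominate at least one of the listed features.

Oral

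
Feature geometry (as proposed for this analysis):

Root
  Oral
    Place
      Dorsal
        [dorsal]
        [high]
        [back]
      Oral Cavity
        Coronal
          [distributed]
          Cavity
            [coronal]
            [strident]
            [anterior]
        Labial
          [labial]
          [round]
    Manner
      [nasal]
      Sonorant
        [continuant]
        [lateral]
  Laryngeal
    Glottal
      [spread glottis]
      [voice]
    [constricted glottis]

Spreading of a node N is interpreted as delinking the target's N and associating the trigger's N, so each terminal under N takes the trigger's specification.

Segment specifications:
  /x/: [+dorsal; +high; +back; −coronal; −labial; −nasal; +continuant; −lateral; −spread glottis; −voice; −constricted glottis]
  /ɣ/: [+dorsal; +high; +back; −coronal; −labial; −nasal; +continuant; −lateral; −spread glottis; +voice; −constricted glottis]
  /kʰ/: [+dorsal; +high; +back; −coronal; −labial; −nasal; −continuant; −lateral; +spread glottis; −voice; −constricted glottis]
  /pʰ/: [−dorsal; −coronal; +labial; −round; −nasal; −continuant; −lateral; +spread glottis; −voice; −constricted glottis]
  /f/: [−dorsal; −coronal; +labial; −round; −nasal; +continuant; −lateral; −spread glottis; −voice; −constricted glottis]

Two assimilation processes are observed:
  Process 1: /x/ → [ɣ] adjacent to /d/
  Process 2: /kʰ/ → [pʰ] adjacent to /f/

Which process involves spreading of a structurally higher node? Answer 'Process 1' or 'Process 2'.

Process 2

Process 1: the feature that changes is [voice]; the minimal node is [voice] (depth 3).
Process 2 alters [labial], [round], [dorsal], [high], [back]; the lowest common ancestor is Place (depth 2 from Root).
Depth 2 < depth 3; Process 2 involves the structurally higher constituent Place.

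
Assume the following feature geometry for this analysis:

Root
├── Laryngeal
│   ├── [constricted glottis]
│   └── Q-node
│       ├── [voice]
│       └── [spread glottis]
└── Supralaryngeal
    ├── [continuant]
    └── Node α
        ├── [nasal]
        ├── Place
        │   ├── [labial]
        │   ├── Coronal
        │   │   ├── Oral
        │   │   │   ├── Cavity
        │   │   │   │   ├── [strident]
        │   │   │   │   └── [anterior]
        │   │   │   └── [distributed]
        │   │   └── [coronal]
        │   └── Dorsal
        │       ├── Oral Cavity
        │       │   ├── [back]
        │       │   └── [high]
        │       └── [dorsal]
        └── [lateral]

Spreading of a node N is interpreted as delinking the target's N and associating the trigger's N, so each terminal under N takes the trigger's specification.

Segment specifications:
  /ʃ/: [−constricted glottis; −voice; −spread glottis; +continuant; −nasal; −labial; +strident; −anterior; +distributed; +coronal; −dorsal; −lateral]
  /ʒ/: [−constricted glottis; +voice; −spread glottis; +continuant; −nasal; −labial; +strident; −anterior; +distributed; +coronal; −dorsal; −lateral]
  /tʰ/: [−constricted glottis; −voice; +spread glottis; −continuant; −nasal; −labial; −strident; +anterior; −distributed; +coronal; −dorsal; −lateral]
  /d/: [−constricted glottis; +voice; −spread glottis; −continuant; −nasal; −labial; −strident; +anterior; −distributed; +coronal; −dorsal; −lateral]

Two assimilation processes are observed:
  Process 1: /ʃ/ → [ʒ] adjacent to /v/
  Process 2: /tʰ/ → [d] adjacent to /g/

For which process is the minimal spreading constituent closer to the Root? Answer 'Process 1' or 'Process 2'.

In Process 1, [voice] changes, so the minimal spreading node is [voice] at depth 3.
In Process 2, [voice], [spread glottis] change, so the minimal spreading node is Q-node at depth 2.
Depth 2 < depth 3; Process 2 involves the structurally higher constituent Q-node.

Process 2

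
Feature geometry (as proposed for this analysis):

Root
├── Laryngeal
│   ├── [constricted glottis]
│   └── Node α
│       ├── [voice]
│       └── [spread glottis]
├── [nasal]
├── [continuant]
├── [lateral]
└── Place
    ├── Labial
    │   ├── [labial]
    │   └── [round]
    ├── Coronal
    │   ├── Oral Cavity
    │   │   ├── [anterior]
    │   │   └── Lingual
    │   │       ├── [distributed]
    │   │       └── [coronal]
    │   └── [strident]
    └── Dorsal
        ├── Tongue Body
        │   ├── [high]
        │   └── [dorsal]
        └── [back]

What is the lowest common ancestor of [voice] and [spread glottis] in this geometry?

[voice] lies under Node α (below Laryngeal).
[spread glottis]: Root / Laryngeal / Node α / [spread glottis].
Node α is the lowest common ancestor — every listed feature sits under it, and no single subconstituent of Node α covers them all.

Node α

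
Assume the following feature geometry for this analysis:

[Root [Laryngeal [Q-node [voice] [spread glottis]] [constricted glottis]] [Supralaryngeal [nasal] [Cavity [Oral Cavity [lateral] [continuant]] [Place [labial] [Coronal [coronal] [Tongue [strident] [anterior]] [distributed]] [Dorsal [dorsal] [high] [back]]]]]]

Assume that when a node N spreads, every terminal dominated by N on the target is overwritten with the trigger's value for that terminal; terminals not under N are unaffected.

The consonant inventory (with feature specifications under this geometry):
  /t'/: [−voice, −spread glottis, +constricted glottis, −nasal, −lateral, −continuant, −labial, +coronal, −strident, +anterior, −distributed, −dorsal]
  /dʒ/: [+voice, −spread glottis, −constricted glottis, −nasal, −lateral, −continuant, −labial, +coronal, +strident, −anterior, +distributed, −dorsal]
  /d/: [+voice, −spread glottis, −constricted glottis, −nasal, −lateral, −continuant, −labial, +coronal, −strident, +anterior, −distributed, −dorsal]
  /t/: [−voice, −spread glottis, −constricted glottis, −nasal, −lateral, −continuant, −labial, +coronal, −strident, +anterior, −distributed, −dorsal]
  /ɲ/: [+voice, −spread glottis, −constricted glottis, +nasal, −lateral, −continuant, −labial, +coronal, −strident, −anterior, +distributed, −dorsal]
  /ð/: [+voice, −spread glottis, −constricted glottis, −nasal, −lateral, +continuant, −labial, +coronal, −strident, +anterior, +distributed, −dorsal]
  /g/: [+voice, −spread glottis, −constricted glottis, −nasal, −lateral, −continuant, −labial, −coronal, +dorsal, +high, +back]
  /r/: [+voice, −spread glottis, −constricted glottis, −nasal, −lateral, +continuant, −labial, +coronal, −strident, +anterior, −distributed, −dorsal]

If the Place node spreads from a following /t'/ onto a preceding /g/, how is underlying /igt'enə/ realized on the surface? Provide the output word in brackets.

[idt'enə]

The Place node dominates the terminals [labial], [coronal], [strident], [anterior], [distributed], [dorsal], [high], [back].
After delinking /g/'s Place and linking /t'/'s, the affected terminals become [−labial], [+coronal], [−strident], [+anterior], [−distributed], [−dorsal]; [voice], [spread glottis], [constricted glottis], … (outside Place) are retained from /g/.
The resulting bundle matches /d/ in the inventory; substituting it for /g/ gives [idt'enə].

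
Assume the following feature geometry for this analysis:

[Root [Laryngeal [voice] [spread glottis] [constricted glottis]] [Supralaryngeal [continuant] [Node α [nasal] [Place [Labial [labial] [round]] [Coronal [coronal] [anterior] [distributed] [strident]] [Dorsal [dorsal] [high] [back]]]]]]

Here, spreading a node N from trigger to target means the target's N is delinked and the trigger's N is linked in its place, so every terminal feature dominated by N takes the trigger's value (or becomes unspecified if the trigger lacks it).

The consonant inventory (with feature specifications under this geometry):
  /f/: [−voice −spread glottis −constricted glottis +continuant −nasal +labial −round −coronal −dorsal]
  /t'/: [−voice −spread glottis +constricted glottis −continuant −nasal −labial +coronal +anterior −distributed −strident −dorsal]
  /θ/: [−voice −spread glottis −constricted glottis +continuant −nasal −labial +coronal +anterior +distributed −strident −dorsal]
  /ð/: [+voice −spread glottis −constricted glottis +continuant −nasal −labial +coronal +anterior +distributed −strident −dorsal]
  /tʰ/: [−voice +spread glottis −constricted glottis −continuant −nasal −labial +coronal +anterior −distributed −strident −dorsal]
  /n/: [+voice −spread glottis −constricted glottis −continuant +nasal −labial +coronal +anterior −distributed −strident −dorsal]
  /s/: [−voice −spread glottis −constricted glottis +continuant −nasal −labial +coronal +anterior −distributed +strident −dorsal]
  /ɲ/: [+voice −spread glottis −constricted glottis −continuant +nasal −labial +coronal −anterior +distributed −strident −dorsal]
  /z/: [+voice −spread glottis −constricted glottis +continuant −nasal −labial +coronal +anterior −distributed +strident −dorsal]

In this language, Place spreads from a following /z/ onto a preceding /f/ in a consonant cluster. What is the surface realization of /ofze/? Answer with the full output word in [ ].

Place immediately or transitively dominates [labial], [round], [coronal], [anterior], [distributed], [strident], [dorsal], [high], [back].
Spreading Place from /z/ onto /f/ replaces those values with /z/'s: [−labial], [+coronal], [+anterior], [−distributed], [+strident], [−dorsal]. Features outside Place ([voice], [spread glottis], [constricted glottis], …) stay as in /f/.
Among the inventory, only /s/ has exactly this specification, giving the surface form [osze].

[osze]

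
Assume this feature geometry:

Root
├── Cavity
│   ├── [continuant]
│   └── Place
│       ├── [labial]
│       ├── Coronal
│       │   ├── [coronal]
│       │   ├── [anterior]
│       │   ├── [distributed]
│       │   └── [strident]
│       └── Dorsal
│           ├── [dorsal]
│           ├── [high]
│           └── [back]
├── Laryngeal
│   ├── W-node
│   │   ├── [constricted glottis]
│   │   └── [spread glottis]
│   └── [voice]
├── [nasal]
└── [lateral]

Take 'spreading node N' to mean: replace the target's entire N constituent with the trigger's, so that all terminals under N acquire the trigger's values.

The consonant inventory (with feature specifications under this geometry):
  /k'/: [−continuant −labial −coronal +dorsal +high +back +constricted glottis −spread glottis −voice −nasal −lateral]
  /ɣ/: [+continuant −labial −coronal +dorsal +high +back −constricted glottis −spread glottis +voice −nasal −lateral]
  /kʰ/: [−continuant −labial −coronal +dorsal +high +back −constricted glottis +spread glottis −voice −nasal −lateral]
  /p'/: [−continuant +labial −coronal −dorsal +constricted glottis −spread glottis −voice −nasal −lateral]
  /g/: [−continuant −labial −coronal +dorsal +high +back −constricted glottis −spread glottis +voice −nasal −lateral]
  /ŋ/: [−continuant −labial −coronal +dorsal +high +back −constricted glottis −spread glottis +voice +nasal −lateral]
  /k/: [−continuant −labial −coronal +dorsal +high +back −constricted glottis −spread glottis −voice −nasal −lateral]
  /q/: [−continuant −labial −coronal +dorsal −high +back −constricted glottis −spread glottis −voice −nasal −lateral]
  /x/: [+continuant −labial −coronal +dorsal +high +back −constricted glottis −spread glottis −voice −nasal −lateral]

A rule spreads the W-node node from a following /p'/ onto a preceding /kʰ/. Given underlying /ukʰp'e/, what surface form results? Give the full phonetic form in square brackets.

Terminals under W-node in this geometry: [constricted glottis], [spread glottis].
After delinking /kʰ/'s W-node and linking /p'/'s, the affected terminals become [+constricted glottis], [−spread glottis]; [continuant], [labial], [coronal], … (outside W-node) are retained from /kʰ/.
Among the inventory, only /k'/ has exactly this specification, giving the surface form [uk'p'e].

[uk'p'e]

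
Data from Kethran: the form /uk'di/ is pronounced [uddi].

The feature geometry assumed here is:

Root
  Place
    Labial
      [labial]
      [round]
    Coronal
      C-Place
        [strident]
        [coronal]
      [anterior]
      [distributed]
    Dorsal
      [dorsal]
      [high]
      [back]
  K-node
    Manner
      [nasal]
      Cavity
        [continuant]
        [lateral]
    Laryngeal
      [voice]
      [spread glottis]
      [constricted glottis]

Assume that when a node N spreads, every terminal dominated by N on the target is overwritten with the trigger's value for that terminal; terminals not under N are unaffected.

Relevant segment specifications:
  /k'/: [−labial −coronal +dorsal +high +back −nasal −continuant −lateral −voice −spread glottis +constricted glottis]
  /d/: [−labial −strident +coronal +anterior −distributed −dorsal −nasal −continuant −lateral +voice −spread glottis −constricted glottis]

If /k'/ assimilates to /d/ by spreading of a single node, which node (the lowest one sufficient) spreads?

Root

/k'/ and [d] differ in [voice], [constricted glottis], [coronal], [anterior], [distributed], [strident], [dorsal], [high], [back]; every other specified feature is identical.
Tracing each changed feature up the tree, the paths first meet at Root; any lower node misses at least one of them.
Delinking /k'/'s Root and associating /d/'s Root gives precisely the feature bundle of [d].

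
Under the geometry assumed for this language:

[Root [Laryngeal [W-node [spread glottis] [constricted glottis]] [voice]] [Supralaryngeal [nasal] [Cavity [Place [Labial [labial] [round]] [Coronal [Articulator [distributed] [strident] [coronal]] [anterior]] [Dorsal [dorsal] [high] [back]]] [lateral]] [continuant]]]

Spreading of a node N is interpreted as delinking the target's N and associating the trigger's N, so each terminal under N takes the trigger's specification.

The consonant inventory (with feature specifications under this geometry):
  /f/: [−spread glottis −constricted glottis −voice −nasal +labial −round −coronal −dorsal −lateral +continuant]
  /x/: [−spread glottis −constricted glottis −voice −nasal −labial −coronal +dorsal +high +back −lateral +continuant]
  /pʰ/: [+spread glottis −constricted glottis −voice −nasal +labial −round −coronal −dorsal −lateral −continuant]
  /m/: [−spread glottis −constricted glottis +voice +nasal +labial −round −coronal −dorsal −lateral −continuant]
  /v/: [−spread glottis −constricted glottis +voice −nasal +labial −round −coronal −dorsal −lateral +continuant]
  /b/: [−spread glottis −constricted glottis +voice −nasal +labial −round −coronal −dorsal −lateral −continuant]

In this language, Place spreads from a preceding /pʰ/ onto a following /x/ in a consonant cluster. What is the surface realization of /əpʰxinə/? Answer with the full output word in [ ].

[əpʰfinə]

The Place node dominates the terminals [labial], [round], [distributed], [strident], [coronal], [anterior], [dorsal], [high], [back].
Spreading Place from /pʰ/ onto /x/ replaces those values with /pʰ/'s: [+labial], [−round], [−coronal], [−dorsal]. Features outside Place ([spread glottis], [constricted glottis], [voice], …) stay as in /x/.
Among the inventory, only /f/ has exactly this specification, giving the surface form [əpʰfinə].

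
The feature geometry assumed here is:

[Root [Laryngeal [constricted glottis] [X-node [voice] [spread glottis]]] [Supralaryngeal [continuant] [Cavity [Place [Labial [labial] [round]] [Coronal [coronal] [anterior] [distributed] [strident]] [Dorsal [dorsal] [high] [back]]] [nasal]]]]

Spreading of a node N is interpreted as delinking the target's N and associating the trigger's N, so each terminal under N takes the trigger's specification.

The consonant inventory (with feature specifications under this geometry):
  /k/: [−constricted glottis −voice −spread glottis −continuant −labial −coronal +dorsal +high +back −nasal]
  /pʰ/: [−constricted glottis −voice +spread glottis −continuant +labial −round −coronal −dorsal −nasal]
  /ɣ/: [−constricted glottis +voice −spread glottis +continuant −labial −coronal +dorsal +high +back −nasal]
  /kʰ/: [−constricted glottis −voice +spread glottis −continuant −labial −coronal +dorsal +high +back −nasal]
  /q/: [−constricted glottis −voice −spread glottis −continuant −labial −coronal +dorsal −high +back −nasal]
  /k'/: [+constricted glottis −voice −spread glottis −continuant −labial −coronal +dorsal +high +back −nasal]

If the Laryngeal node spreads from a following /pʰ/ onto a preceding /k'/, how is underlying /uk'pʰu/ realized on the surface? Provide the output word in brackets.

[ukʰpʰu]

The Laryngeal node dominates the terminals [constricted glottis], [voice], [spread glottis].
The target acquires /pʰ/'s values for everything under Laryngeal — [−constricted glottis], [−voice], [+spread glottis] — while keeping its own [continuant], [labial], [coronal], ….
Among the inventory, only /kʰ/ has exactly this specification, giving the surface form [ukʰpʰu].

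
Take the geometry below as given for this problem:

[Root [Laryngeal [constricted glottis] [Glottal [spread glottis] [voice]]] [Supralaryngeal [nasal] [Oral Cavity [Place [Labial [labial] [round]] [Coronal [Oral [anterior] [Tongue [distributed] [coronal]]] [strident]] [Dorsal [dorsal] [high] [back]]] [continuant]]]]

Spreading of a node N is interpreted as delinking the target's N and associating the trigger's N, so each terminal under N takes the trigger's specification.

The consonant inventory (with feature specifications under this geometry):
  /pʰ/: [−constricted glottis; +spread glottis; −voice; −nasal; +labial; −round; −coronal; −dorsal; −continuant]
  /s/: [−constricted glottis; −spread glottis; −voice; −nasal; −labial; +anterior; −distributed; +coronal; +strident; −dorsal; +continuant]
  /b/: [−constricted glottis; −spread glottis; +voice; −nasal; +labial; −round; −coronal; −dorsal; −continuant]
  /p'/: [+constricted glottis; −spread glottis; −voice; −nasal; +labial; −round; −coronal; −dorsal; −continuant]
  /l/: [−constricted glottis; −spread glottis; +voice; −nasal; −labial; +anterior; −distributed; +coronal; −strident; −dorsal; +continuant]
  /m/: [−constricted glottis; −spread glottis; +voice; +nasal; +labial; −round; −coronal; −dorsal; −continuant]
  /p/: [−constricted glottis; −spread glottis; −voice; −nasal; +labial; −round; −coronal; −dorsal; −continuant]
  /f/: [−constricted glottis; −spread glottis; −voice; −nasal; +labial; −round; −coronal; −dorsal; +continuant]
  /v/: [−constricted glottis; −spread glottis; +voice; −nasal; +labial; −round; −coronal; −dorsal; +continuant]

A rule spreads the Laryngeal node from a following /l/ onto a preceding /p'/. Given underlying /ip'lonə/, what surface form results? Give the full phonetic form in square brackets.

[iblonə]

The Laryngeal node dominates the terminals [constricted glottis], [spread glottis], [voice].
The target acquires /l/'s values for everything under Laryngeal — [−constricted glottis], [−spread glottis], [+voice] — while keeping its own [nasal], [labial], [round], ….
The resulting bundle matches /b/ in the inventory; substituting it for /p'/ gives [iblonə].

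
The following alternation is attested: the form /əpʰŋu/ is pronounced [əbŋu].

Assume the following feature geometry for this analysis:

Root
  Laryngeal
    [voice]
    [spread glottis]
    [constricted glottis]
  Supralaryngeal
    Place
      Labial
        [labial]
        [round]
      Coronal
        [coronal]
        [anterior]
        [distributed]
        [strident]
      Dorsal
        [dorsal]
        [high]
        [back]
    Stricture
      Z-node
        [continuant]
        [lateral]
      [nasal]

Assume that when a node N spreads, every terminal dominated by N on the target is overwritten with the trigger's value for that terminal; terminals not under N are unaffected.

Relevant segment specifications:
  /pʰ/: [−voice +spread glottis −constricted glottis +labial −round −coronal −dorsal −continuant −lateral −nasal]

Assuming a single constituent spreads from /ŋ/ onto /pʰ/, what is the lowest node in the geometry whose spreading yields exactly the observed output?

/pʰ/ and [b] differ in [voice], [spread glottis]; every other specified feature is identical.
These terminals are all dominated by Laryngeal, and no proper subconstituent of Laryngeal covers them all; Laryngeal is their lowest common ancestor.
Delinking /pʰ/'s Laryngeal and associating /ŋ/'s Laryngeal gives precisely the feature bundle of [b].
Since [dorsal], [labial] are preserved even though /ŋ/ disagrees there, no node above Laryngeal spread.

Laryngeal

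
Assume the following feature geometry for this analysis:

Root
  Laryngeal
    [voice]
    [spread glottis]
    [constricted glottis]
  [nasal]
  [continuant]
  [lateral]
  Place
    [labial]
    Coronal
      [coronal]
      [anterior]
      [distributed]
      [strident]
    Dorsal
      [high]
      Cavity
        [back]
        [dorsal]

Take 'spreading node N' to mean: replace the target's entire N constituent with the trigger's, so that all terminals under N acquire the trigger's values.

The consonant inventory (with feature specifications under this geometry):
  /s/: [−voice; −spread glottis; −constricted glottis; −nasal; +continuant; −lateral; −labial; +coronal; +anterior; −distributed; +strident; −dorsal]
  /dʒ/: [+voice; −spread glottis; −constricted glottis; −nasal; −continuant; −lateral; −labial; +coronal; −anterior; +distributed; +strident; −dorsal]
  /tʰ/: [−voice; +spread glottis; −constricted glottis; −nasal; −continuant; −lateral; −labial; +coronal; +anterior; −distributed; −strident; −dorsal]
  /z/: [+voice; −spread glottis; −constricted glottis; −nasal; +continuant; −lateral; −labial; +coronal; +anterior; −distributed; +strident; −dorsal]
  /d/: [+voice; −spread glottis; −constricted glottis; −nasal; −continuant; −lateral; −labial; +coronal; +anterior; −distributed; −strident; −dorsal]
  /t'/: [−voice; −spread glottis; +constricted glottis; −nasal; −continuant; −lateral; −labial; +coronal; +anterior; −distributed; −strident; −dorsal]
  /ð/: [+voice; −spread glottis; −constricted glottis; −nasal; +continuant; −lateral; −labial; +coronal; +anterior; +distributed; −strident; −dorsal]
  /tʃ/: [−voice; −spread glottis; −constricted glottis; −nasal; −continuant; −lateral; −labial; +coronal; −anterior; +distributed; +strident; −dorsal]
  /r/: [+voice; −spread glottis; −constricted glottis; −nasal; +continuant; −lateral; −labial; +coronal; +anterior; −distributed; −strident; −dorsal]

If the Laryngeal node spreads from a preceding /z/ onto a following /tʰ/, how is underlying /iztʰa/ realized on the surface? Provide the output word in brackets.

[izda]

Laryngeal immediately or transitively dominates [voice], [spread glottis], [constricted glottis].
The target acquires /z/'s values for everything under Laryngeal — [+voice], [−spread glottis], [−constricted glottis] — while keeping its own [nasal], [continuant], [lateral], ….
This feature bundle is that of [d], so /iztʰa/ surfaces as [izda].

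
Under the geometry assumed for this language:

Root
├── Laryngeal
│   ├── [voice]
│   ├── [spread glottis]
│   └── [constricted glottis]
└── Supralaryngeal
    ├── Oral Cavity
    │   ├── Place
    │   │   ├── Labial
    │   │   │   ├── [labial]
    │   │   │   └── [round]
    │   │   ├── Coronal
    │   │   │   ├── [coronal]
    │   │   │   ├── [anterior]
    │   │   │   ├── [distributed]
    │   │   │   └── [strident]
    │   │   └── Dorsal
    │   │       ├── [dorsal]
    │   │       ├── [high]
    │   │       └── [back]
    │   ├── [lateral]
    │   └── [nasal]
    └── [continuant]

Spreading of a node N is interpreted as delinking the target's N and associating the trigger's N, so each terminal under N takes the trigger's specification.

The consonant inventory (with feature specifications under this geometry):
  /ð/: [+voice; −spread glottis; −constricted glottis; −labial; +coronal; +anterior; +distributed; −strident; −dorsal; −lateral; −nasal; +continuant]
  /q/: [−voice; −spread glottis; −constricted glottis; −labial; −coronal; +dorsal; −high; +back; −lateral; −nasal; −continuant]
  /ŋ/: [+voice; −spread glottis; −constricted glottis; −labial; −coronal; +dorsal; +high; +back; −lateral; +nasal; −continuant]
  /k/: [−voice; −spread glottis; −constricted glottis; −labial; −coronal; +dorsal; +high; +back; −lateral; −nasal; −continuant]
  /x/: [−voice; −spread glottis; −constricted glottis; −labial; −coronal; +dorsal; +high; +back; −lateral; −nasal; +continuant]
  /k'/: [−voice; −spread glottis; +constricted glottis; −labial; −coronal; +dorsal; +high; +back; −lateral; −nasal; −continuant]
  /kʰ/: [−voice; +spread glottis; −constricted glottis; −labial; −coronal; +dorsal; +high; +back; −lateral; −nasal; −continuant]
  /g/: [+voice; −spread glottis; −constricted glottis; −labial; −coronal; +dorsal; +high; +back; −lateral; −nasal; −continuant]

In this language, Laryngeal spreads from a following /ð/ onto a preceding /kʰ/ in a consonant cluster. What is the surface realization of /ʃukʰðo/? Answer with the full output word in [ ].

Laryngeal immediately or transitively dominates [voice], [spread glottis], [constricted glottis].
After delinking /kʰ/'s Laryngeal and linking /ð/'s, the affected terminals become [+voice], [−spread glottis], [−constricted glottis]; [labial], [coronal], [dorsal], … (outside Laryngeal) are retained from /kʰ/.
This feature bundle is that of [g], so /ʃukʰðo/ surfaces as [ʃugðo].

[ʃugðo]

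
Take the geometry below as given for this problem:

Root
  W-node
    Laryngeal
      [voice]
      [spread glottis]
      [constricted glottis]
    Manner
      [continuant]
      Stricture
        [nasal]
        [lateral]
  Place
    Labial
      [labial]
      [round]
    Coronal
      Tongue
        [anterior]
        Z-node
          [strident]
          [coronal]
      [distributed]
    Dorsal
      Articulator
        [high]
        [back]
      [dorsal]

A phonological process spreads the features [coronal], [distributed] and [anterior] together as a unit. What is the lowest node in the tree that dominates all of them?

Coronal

[coronal] lies under Z-node (below Place).
[distributed]: Root > Place > Coronal > [distributed].
[anterior]: Root > Place > Coronal > Tongue > [anterior].
The lowest node appearing on every path is Coronal; each proper daughter of Coronal fails to dominate at least one of the listed features.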